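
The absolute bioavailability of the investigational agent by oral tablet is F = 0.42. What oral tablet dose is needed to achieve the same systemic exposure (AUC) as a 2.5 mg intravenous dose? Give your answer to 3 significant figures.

For equal systemic exposure: F × D_ev = D_iv
D_ev = D_iv / F = 2.5 / 0.42 = 5.95238 mg

D_oral = 5.95 mg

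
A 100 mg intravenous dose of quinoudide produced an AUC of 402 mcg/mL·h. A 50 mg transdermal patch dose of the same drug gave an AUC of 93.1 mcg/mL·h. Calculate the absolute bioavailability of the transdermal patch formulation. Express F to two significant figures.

F = 0.46

F = (AUC_ev / D_ev) / (AUC_iv / D_iv)
  = (93.1/50) / (402/100)
  = 1.862 / 4.02 = 0.4632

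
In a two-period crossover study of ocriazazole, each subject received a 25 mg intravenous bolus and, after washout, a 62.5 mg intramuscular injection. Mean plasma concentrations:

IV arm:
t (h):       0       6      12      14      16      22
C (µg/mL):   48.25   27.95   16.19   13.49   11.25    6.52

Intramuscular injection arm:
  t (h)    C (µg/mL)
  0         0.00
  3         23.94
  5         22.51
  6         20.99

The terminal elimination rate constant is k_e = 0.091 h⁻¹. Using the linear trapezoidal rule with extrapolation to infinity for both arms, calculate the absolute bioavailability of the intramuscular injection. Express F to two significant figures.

Trapezoidal AUC_0→22 (IV):
  [0→6]: (48.25+27.95)/2 × 6 = 228.6
  [6→12]: (27.95+16.19)/2 × 6 = 132.42
  [12→14]: (16.19+13.49)/2 × 2 = 29.68
  [14→16]: (13.49+11.25)/2 × 2 = 24.74
  [16→22]: (11.25+6.52)/2 × 6 = 53.31
  Sum = 468.75 µg/mL·h
IV tail: 6.52/0.091 = 71.648; AUC_iv,0→∞ = 468.75 + 71.648 = 540.398 µg/mL·h
Trapezoidal AUC_0→6 (intramuscular injection):
  [0→3]: (0.00+23.94)/2 × 3 = 35.91
  [3→5]: (23.94+22.51)/2 × 2 = 46.45
  [5→6]: (22.51+20.99)/2 × 1 = 21.75
  Sum = 104.11 µg/mL·h
intramuscular injection tail: 20.99/0.091 = 230.659; AUC_ev,0→∞ = 104.11 + 230.659 = 334.769 µg/mL·h
F = (AUC_ev/D_ev)/(AUC_iv/D_iv) = (334.769/62.5)/(540.398/25) = 5.356304/21.61592 = 0.2478

F = 0.25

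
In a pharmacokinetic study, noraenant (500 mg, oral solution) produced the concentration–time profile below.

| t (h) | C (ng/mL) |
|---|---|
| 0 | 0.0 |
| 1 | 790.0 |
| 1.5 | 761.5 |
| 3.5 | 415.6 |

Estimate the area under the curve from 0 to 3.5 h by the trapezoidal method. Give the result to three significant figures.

Trapezoidal AUC_0→3.5:
  [0→1]: (0.0+790.0)/2 × 1 = 395.0
  [1→1.5]: (790.0+761.5)/2 × 0.5 = 387.875
  [1.5→3.5]: (761.5+415.6)/2 × 2 = 1177.1
  Sum = 1959.975 ng/mL·h

AUC = 1960 ng/mL·h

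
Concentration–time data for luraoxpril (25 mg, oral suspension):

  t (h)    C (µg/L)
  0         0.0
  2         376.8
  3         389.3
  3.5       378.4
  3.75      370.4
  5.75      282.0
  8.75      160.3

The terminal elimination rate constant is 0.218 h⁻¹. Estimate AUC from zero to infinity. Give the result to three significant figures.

AUC = 3100 µg/L·h

Trapezoidal AUC_0→8.75:
  [0→2]: (0.0+376.8)/2 × 2 = 376.8
  [2→3]: (376.8+389.3)/2 × 1 = 383.05
  [3→3.5]: (389.3+378.4)/2 × 0.5 = 191.925
  [3.5→3.75]: (378.4+370.4)/2 × 0.25 = 93.6
  [3.75→5.75]: (370.4+282.0)/2 × 2 = 652.4
  [5.75→8.75]: (282.0+160.3)/2 × 3 = 663.45
  Sum = 2361.225 µg/L·h
Extrapolated tail: C_last / k_e = 160.3 / 0.218 = 735.321
AUC_0→∞ = 2361.225 + 735.321 = 3096.546 µg/L·h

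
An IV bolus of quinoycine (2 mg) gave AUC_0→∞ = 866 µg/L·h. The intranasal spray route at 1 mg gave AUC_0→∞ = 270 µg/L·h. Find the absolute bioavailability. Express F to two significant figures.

F = 0.62

F = (AUC_ev / D_ev) / (AUC_iv / D_iv)
  = (270/1) / (866/2)
  = 270 / 433 = 0.6236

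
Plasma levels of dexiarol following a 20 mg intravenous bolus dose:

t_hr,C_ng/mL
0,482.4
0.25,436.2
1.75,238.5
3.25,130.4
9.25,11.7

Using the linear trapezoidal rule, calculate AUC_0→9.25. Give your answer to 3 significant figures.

AUC = 1320 ng/mL·hr

Trapezoidal AUC_0→9.25:
  [0→0.25]: (482.4+436.2)/2 × 0.25 = 114.825
  [0.25→1.75]: (436.2+238.5)/2 × 1.5 = 506.025
  [1.75→3.25]: (238.5+130.4)/2 × 1.5 = 276.675
  [3.25→9.25]: (130.4+11.7)/2 × 6 = 426.3
  Sum = 1323.825 ng/mL·hr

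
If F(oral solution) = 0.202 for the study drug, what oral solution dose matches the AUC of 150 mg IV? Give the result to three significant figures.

D_oral = 743 mg

For equal systemic exposure: F × D_ev = D_iv
D_ev = D_iv / F = 150 / 0.202 = 742.574 mg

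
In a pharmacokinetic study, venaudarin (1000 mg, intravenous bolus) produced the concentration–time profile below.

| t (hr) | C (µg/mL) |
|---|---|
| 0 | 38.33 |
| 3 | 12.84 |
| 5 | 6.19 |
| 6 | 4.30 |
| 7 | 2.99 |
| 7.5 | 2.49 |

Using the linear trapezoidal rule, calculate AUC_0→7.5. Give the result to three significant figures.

AUC = 106 µg/mL·hr

Trapezoidal AUC_0→7.5:
  [0→3]: (38.33+12.84)/2 × 3 = 76.755
  [3→5]: (12.84+6.19)/2 × 2 = 19.03
  [5→6]: (6.19+4.30)/2 × 1 = 5.245
  [6→7]: (4.30+2.99)/2 × 1 = 3.645
  [7→7.5]: (2.99+2.49)/2 × 0.5 = 1.37
  Sum = 106.045 µg/mL·hr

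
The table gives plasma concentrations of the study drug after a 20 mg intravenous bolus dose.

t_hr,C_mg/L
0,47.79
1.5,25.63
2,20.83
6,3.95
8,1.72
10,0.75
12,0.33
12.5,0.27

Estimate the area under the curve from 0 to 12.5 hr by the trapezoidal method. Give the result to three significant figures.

Trapezoidal AUC_0→12.5:
  [0→1.5]: (47.79+25.63)/2 × 1.5 = 55.065
  [1.5→2]: (25.63+20.83)/2 × 0.5 = 11.615
  [2→6]: (20.83+3.95)/2 × 4 = 49.56
  [6→8]: (3.95+1.72)/2 × 2 = 5.67
  [8→10]: (1.72+0.75)/2 × 2 = 2.47
  [10→12]: (0.75+0.33)/2 × 2 = 1.08
  [12→12.5]: (0.33+0.27)/2 × 0.5 = 0.15
  Sum = 125.61 mg/L·hr

AUC = 126 mg/L·hr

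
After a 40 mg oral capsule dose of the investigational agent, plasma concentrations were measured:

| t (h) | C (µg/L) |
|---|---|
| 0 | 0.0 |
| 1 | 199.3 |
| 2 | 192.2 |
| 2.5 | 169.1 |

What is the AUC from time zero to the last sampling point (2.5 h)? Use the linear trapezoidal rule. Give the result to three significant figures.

AUC = 386 µg/L·h

Trapezoidal AUC_0→2.5:
  [0→1]: (0.0+199.3)/2 × 1 = 99.65
  [1→2]: (199.3+192.2)/2 × 1 = 195.75
  [2→2.5]: (192.2+169.1)/2 × 0.5 = 90.325
  Sum = 385.725 µg/L·h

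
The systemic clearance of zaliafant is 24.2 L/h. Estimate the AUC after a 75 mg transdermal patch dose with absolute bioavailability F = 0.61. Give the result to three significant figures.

AUC = 1.89 mg/L·h

AUC_0→∞ = F × Dose / CL
        = 0.61 × 75 / 24.2 = 1.8905 mg/L·h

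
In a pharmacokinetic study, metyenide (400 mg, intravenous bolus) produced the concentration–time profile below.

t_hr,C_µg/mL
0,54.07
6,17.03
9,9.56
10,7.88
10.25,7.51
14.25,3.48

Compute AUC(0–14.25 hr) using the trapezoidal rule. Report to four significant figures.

Trapezoidal AUC_0→14.25:
  [0→6]: (54.07+17.03)/2 × 6 = 213.3
  [6→9]: (17.03+9.56)/2 × 3 = 39.885
  [9→10]: (9.56+7.88)/2 × 1 = 8.72
  [10→10.25]: (7.88+7.51)/2 × 0.25 = 1.92375
  [10.25→14.25]: (7.51+3.48)/2 × 4 = 21.98
  Sum = 285.80875 µg/mL·hr

AUC = 285.8 µg/mL·hr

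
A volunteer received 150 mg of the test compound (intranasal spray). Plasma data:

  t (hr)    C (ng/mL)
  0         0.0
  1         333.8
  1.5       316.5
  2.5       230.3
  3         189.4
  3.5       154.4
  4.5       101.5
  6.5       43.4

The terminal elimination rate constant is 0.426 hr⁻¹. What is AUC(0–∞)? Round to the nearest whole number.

Trapezoidal AUC_0→6.5:
  [0→1]: (0.0+333.8)/2 × 1 = 166.9
  [1→1.5]: (333.8+316.5)/2 × 0.5 = 162.575
  [1.5→2.5]: (316.5+230.3)/2 × 1 = 273.4
  [2.5→3]: (230.3+189.4)/2 × 0.5 = 104.925
  [3→3.5]: (189.4+154.4)/2 × 0.5 = 85.95
  [3.5→4.5]: (154.4+101.5)/2 × 1 = 127.95
  [4.5→6.5]: (101.5+43.4)/2 × 2 = 144.9
  Sum = 1066.6 ng/mL·hr
Extrapolated tail: C_last / k_e = 43.4 / 0.426 = 101.878
AUC_0→∞ = 1066.6 + 101.878 = 1168.478 ng/mL·hr

AUC = 1168 ng/mL·hr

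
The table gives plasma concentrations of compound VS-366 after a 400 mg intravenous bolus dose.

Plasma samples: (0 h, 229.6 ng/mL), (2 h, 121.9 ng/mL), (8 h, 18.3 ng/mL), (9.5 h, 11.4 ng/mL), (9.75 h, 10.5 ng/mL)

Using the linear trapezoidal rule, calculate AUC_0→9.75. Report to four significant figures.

AUC = 797.1 ng/mL·h

Trapezoidal AUC_0→9.75:
  [0→2]: (229.6+121.9)/2 × 2 = 351.5
  [2→8]: (121.9+18.3)/2 × 6 = 420.6
  [8→9.5]: (18.3+11.4)/2 × 1.5 = 22.275
  [9.5→9.75]: (11.4+10.5)/2 × 0.25 = 2.7375
  Sum = 797.1125 ng/mL·h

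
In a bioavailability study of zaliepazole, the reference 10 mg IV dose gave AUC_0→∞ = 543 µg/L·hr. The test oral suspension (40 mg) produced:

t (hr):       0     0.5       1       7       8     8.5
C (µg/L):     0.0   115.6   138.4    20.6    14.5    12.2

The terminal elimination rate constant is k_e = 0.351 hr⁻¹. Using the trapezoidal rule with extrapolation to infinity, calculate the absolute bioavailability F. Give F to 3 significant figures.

F = 0.289

Trapezoidal AUC_0→8.5 (oral suspension):
  [0→0.5]: (0.0+115.6)/2 × 0.5 = 28.9
  [0.5→1]: (115.6+138.4)/2 × 0.5 = 63.5
  [1→7]: (138.4+20.6)/2 × 6 = 477.0
  [7→8]: (20.6+14.5)/2 × 1 = 17.55
  [8→8.5]: (14.5+12.2)/2 × 0.5 = 6.675
  Sum = 593.625 µg/L·hr
Tail: C_last/k_e = 12.2/0.351 = 34.758
AUC_0→∞ (oral suspension) = 593.625 + 34.758 = 628.383 µg/L·hr
F = (AUC_ev/D_ev)/(AUC_iv/D_iv) = (628.383/40)/(543/10) = 15.709575/54.3 = 0.2893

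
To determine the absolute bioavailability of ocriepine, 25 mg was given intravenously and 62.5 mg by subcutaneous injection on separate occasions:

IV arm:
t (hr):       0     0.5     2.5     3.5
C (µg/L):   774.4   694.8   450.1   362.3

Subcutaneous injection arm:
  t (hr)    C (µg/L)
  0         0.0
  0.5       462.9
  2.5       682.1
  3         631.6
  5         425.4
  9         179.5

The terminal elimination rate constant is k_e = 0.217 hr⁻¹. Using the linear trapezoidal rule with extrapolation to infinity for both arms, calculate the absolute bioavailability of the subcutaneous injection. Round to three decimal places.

F = 0.522

Trapezoidal AUC_0→3.5 (IV):
  [0→0.5]: (774.4+694.8)/2 × 0.5 = 367.3
  [0.5→2.5]: (694.8+450.1)/2 × 2 = 1144.9
  [2.5→3.5]: (450.1+362.3)/2 × 1 = 406.2
  Sum = 1918.4 µg/L·hr
IV tail: 362.3/0.217 = 1669.585; AUC_iv,0→∞ = 1918.4 + 1669.585 = 3587.985 µg/L·hr
Trapezoidal AUC_0→9 (subcutaneous injection):
  [0→0.5]: (0.0+462.9)/2 × 0.5 = 115.725
  [0.5→2.5]: (462.9+682.1)/2 × 2 = 1145.0
  [2.5→3]: (682.1+631.6)/2 × 0.5 = 328.425
  [3→5]: (631.6+425.4)/2 × 2 = 1057.0
  [5→9]: (425.4+179.5)/2 × 4 = 1209.8
  Sum = 3855.95 µg/L·hr
subcutaneous injection tail: 179.5/0.217 = 827.189; AUC_ev,0→∞ = 3855.95 + 827.189 = 4683.139 µg/L·hr
F = (AUC_ev/D_ev)/(AUC_iv/D_iv) = (4683.139/62.5)/(3587.985/25) = 74.930224/143.5194 = 0.5221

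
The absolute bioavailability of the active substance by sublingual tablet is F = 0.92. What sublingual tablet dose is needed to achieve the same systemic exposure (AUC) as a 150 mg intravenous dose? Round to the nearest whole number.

D_sublingual = 163 mg

For equal systemic exposure: F × D_ev = D_iv
D_ev = D_iv / F = 150 / 0.92 = 163.043 mg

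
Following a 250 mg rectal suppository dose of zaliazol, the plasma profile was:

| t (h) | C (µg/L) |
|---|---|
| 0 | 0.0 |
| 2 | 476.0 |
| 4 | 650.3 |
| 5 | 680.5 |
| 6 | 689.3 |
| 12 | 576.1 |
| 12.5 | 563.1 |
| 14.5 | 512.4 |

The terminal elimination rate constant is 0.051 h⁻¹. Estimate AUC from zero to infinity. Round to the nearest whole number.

AUC = 18156 µg/L·h

Trapezoidal AUC_0→14.5:
  [0→2]: (0.0+476.0)/2 × 2 = 476.0
  [2→4]: (476.0+650.3)/2 × 2 = 1126.3
  [4→5]: (650.3+680.5)/2 × 1 = 665.4
  [5→6]: (680.5+689.3)/2 × 1 = 684.9
  [6→12]: (689.3+576.1)/2 × 6 = 3796.2
  [12→12.5]: (576.1+563.1)/2 × 0.5 = 284.8
  [12.5→14.5]: (563.1+512.4)/2 × 2 = 1075.5
  Sum = 8109.1 µg/L·h
Extrapolated tail: C_last / k_e = 512.4 / 0.051 = 10047.059
AUC_0→∞ = 8109.1 + 10047.059 = 18156.159 µg/L·h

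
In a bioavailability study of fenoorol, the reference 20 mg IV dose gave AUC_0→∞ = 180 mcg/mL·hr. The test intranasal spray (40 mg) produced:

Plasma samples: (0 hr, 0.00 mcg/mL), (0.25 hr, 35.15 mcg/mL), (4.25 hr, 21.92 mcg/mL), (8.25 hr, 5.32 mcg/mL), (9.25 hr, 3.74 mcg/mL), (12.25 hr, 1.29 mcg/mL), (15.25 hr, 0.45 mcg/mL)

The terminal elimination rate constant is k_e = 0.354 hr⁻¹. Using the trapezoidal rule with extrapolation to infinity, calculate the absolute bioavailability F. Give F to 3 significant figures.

Trapezoidal AUC_0→15.25 (intranasal spray):
  [0→0.25]: (0.00+35.15)/2 × 0.25 = 4.39375
  [0.25→4.25]: (35.15+21.92)/2 × 4 = 114.14
  [4.25→8.25]: (21.92+5.32)/2 × 4 = 54.48
  [8.25→9.25]: (5.32+3.74)/2 × 1 = 4.53
  [9.25→12.25]: (3.74+1.29)/2 × 3 = 7.545
  [12.25→15.25]: (1.29+0.45)/2 × 3 = 2.61
  Sum = 187.69875 mcg/mL·hr
Tail: C_last/k_e = 0.45/0.354 = 1.271
AUC_0→∞ (intranasal spray) = 187.69875 + 1.271 = 188.96975 mcg/mL·hr
F = (AUC_ev/D_ev)/(AUC_iv/D_iv) = (188.96975/40)/(180/20) = 4.72424/9 = 0.5249

F = 0.525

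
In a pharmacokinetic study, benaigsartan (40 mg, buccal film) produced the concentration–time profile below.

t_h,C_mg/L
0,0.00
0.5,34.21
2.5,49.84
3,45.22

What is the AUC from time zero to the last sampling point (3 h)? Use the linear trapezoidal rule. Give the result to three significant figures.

Trapezoidal AUC_0→3:
  [0→0.5]: (0.00+34.21)/2 × 0.5 = 8.5525
  [0.5→2.5]: (34.21+49.84)/2 × 2 = 84.05
  [2.5→3]: (49.84+45.22)/2 × 0.5 = 23.765
  Sum = 116.3675 mg/L·h

AUC = 116 mg/L·h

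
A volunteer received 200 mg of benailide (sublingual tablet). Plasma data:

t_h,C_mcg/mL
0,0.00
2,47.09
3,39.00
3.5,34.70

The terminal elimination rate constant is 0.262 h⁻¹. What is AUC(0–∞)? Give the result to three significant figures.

Trapezoidal AUC_0→3.5:
  [0→2]: (0.00+47.09)/2 × 2 = 47.09
  [2→3]: (47.09+39.00)/2 × 1 = 43.045
  [3→3.5]: (39.00+34.70)/2 × 0.5 = 18.425
  Sum = 108.56 mcg/mL·h
Extrapolated tail: C_last / k_e = 34.70 / 0.262 = 132.443
AUC_0→∞ = 108.56 + 132.443 = 241.003 mcg/mL·h

AUC = 241 mcg/mL·h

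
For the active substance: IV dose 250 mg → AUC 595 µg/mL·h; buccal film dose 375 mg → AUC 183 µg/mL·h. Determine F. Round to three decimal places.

F = (AUC_ev / D_ev) / (AUC_iv / D_iv)
  = (183/375) / (595/250)
  = 0.488 / 2.38 = 0.2050

F = 0.205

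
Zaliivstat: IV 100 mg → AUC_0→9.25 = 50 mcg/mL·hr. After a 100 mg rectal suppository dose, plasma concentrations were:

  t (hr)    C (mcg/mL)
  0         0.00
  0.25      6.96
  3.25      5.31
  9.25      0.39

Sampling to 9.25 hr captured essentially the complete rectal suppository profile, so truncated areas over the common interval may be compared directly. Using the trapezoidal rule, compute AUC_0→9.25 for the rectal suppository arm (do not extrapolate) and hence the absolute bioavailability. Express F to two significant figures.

Trapezoidal AUC_0→9.25 (rectal suppository):
  [0→0.25]: (0.00+6.96)/2 × 0.25 = 0.87
  [0.25→3.25]: (6.96+5.31)/2 × 3 = 18.405
  [3.25→9.25]: (5.31+0.39)/2 × 6 = 17.1
  Sum = 36.375 mcg/mL·hr
F = (AUC_ev/D_ev)/(AUC_iv/D_iv) = (36.375/100)/(50/100) = 0.36375/0.5 = 0.7275

F = 0.73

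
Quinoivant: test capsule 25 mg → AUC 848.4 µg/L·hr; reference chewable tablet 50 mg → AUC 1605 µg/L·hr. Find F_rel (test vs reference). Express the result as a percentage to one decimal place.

F_rel = 105.7%

F_rel = (AUC_test/D_test) / (AUC_ref/D_ref)
      = (848.4/25) / (1605/50)
      = 33.936 / 32.1 = 1.0572 = 105.72%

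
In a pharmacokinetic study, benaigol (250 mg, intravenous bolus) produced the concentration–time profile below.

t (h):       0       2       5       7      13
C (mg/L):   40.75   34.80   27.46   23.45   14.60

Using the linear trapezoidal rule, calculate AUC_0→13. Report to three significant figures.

Trapezoidal AUC_0→13:
  [0→2]: (40.75+34.80)/2 × 2 = 75.55
  [2→5]: (34.80+27.46)/2 × 3 = 93.39
  [5→7]: (27.46+23.45)/2 × 2 = 50.91
  [7→13]: (23.45+14.60)/2 × 6 = 114.15
  Sum = 334.0 mg/L·h

AUC = 334 mg/L·h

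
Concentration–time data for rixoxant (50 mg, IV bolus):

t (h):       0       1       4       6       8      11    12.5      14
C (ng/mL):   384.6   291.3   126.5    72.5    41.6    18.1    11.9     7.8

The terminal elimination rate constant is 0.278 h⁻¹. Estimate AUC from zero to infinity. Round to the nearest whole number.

AUC = 1433 ng/mL·h

Trapezoidal AUC_0→14:
  [0→1]: (384.6+291.3)/2 × 1 = 337.95
  [1→4]: (291.3+126.5)/2 × 3 = 626.7
  [4→6]: (126.5+72.5)/2 × 2 = 199.0
  [6→8]: (72.5+41.6)/2 × 2 = 114.1
  [8→11]: (41.6+18.1)/2 × 3 = 89.55
  [11→12.5]: (18.1+11.9)/2 × 1.5 = 22.5
  [12.5→14]: (11.9+7.8)/2 × 1.5 = 14.775
  Sum = 1404.575 ng/mL·h
Extrapolated tail: C_last / k_e = 7.8 / 0.278 = 28.058
AUC_0→∞ = 1404.575 + 28.058 = 1432.633 ng/mL·h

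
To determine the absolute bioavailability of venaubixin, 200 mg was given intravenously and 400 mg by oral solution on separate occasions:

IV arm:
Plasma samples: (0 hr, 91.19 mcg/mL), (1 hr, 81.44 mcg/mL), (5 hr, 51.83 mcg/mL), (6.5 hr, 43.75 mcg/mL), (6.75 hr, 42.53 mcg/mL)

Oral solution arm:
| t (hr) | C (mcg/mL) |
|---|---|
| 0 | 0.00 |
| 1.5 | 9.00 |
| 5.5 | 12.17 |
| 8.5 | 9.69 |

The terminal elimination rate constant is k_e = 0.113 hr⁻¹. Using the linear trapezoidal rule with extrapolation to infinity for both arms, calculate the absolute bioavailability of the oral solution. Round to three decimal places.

Trapezoidal AUC_0→6.75 (IV):
  [0→1]: (91.19+81.44)/2 × 1 = 86.315
  [1→5]: (81.44+51.83)/2 × 4 = 266.54
  [5→6.5]: (51.83+43.75)/2 × 1.5 = 71.685
  [6.5→6.75]: (43.75+42.53)/2 × 0.25 = 10.785
  Sum = 435.325 mcg/mL·hr
IV tail: 42.53/0.113 = 376.372; AUC_iv,0→∞ = 435.325 + 376.372 = 811.697 mcg/mL·hr
Trapezoidal AUC_0→8.5 (oral solution):
  [0→1.5]: (0.00+9.00)/2 × 1.5 = 6.75
  [1.5→5.5]: (9.00+12.17)/2 × 4 = 42.34
  [5.5→8.5]: (12.17+9.69)/2 × 3 = 32.79
  Sum = 81.88 mcg/mL·hr
oral solution tail: 9.69/0.113 = 85.752; AUC_ev,0→∞ = 81.88 + 85.752 = 167.632 mcg/mL·hr
F = (AUC_ev/D_ev)/(AUC_iv/D_iv) = (167.632/400)/(811.697/200) = 0.41908/4.058485 = 0.1033

F = 0.103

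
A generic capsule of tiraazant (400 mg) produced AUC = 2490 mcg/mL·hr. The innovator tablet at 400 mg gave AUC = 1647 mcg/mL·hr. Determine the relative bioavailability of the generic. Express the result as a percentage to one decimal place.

F_rel = 151.2%

F_rel = (AUC_test/D_test) / (AUC_ref/D_ref)
      = (2490/400) / (1647/400)
      = 6.225 / 4.1175 = 1.5118 = 151.18%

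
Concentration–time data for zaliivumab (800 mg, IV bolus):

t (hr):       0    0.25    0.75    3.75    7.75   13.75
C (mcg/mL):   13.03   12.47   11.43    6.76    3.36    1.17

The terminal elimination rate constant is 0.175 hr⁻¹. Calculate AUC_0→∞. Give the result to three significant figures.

Trapezoidal AUC_0→13.75:
  [0→0.25]: (13.03+12.47)/2 × 0.25 = 3.1875
  [0.25→0.75]: (12.47+11.43)/2 × 0.5 = 5.975
  [0.75→3.75]: (11.43+6.76)/2 × 3 = 27.285
  [3.75→7.75]: (6.76+3.36)/2 × 4 = 20.24
  [7.75→13.75]: (3.36+1.17)/2 × 6 = 13.59
  Sum = 70.2775 mcg/mL·hr
Extrapolated tail: C_last / k_e = 1.17 / 0.175 = 6.686
AUC_0→∞ = 70.2775 + 6.686 = 76.9635 mcg/mL·hr

AUC = 77.0 mcg/mL·hr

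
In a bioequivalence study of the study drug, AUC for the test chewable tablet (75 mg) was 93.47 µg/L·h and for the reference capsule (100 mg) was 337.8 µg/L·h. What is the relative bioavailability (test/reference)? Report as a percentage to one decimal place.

F_rel = (AUC_test/D_test) / (AUC_ref/D_ref)
      = (93.47/75) / (337.8/100)
      = 1.24627 / 3.378 = 0.3689 = 36.89%

F_rel = 36.9%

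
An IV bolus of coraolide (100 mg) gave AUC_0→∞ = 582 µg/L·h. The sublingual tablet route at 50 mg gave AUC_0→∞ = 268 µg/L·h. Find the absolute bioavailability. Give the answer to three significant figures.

F = (AUC_ev / D_ev) / (AUC_iv / D_iv)
  = (268/50) / (582/100)
  = 5.36 / 5.82 = 0.9210

F = 0.921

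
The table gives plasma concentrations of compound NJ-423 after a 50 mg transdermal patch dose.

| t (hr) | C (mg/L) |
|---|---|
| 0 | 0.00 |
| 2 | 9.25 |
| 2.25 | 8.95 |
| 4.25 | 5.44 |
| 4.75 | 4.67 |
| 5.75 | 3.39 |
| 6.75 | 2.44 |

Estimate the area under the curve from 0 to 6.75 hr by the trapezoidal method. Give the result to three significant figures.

AUC = 35.4 mg/L·hr

Trapezoidal AUC_0→6.75:
  [0→2]: (0.00+9.25)/2 × 2 = 9.25
  [2→2.25]: (9.25+8.95)/2 × 0.25 = 2.275
  [2.25→4.25]: (8.95+5.44)/2 × 2 = 14.39
  [4.25→4.75]: (5.44+4.67)/2 × 0.5 = 2.5275
  [4.75→5.75]: (4.67+3.39)/2 × 1 = 4.03
  [5.75→6.75]: (3.39+2.44)/2 × 1 = 2.915
  Sum = 35.3875 mg/L·hr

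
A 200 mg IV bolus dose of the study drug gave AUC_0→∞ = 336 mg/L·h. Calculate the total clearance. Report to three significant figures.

CL = 0.595 L/h

CL = Dose_iv / AUC_0→∞
   = 200 / 336 = 0.595238 L/h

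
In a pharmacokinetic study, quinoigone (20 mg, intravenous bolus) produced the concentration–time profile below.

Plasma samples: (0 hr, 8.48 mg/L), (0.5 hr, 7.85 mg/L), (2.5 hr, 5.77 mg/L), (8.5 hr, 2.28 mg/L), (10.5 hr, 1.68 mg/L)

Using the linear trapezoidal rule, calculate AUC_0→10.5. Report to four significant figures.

AUC = 45.81 mg/L·hr

Trapezoidal AUC_0→10.5:
  [0→0.5]: (8.48+7.85)/2 × 0.5 = 4.0825
  [0.5→2.5]: (7.85+5.77)/2 × 2 = 13.62
  [2.5→8.5]: (5.77+2.28)/2 × 6 = 24.15
  [8.5→10.5]: (2.28+1.68)/2 × 2 = 3.96
  Sum = 45.8125 mg/L·hr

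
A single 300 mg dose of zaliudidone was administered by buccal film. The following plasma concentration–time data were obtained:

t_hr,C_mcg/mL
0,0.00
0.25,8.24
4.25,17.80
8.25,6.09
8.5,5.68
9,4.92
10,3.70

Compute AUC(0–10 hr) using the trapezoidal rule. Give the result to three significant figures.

Trapezoidal AUC_0→10:
  [0→0.25]: (0.00+8.24)/2 × 0.25 = 1.03
  [0.25→4.25]: (8.24+17.80)/2 × 4 = 52.08
  [4.25→8.25]: (17.80+6.09)/2 × 4 = 47.78
  [8.25→8.5]: (6.09+5.68)/2 × 0.25 = 1.47125
  [8.5→9]: (5.68+4.92)/2 × 0.5 = 2.65
  [9→10]: (4.92+3.70)/2 × 1 = 4.31
  Sum = 109.32125 mcg/mL·hr

AUC = 109 mcg/mL·hr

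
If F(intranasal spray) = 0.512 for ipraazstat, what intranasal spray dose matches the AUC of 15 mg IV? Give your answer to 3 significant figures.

For equal systemic exposure: F × D_ev = D_iv
D_ev = D_iv / F = 15 / 0.512 = 29.296875 mg

D_intranasal = 29.3 mg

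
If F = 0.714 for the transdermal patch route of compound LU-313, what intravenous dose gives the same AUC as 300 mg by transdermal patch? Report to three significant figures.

Systemic exposure from an extravascular dose = F × D_ev, so the equivalent IV dose is F × D_ev.
D_iv = F × D_ev = 0.714 × 300 = 214.2 mg

D_iv = 214 mg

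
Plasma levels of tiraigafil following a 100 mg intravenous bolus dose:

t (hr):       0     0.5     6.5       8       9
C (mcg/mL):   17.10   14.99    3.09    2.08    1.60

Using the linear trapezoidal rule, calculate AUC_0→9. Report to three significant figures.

Trapezoidal AUC_0→9:
  [0→0.5]: (17.10+14.99)/2 × 0.5 = 8.0225
  [0.5→6.5]: (14.99+3.09)/2 × 6 = 54.24
  [6.5→8]: (3.09+2.08)/2 × 1.5 = 3.8775
  [8→9]: (2.08+1.60)/2 × 1 = 1.84
  Sum = 67.98 mcg/mL·hr

AUC = 68.0 mcg/mL·hr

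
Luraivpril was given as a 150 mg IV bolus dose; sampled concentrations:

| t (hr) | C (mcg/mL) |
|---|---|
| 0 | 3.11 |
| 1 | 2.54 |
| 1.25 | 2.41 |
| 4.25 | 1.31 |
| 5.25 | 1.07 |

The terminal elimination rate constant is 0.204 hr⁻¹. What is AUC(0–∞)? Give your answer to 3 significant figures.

AUC = 15.5 mcg/mL·hr

Trapezoidal AUC_0→5.25:
  [0→1]: (3.11+2.54)/2 × 1 = 2.825
  [1→1.25]: (2.54+2.41)/2 × 0.25 = 0.61875
  [1.25→4.25]: (2.41+1.31)/2 × 3 = 5.58
  [4.25→5.25]: (1.31+1.07)/2 × 1 = 1.19
  Sum = 10.21375 mcg/mL·hr
Extrapolated tail: C_last / k_e = 1.07 / 0.204 = 5.245
AUC_0→∞ = 10.21375 + 5.245 = 15.45875 mcg/mL·hr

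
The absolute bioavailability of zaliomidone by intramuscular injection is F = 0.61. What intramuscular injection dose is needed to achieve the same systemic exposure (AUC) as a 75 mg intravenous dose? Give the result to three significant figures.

For equal systemic exposure: F × D_ev = D_iv
D_ev = D_iv / F = 75 / 0.61 = 122.951 mg

D_intramuscular = 123 mg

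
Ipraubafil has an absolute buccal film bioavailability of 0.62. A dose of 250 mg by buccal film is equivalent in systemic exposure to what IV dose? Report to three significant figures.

Systemic exposure from an extravascular dose = F × D_ev, so the equivalent IV dose is F × D_ev.
D_iv = F × D_ev = 0.62 × 250 = 155 mg

D_iv = 155 mg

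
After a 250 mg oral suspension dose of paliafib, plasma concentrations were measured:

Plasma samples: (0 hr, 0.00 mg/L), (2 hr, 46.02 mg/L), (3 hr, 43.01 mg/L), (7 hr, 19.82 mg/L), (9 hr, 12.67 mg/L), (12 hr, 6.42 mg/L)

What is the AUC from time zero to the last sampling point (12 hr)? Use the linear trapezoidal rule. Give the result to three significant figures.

Trapezoidal AUC_0→12:
  [0→2]: (0.00+46.02)/2 × 2 = 46.02
  [2→3]: (46.02+43.01)/2 × 1 = 44.515
  [3→7]: (43.01+19.82)/2 × 4 = 125.66
  [7→9]: (19.82+12.67)/2 × 2 = 32.49
  [9→12]: (12.67+6.42)/2 × 3 = 28.635
  Sum = 277.32 mg/L·hr

AUC = 277 mg/L·hr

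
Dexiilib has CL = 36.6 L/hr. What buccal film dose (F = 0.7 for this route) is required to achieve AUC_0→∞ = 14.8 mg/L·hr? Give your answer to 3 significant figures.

Dose = 774 mg

Dose = CL × AUC_0→∞ / F
     = 36.6 × 14.8 / 0.7 = 773.829 mg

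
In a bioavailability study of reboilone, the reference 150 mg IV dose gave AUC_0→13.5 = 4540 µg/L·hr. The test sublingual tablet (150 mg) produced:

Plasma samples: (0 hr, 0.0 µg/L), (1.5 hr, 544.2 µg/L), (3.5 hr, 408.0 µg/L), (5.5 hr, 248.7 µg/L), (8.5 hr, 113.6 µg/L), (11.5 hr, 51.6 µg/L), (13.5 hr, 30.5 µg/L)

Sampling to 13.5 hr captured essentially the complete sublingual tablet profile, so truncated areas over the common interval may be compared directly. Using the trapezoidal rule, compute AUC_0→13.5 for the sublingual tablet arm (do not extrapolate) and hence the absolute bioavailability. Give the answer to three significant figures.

Trapezoidal AUC_0→13.5 (sublingual tablet):
  [0→1.5]: (0.0+544.2)/2 × 1.5 = 408.15
  [1.5→3.5]: (544.2+408.0)/2 × 2 = 952.2
  [3.5→5.5]: (408.0+248.7)/2 × 2 = 656.7
  [5.5→8.5]: (248.7+113.6)/2 × 3 = 543.45
  [8.5→11.5]: (113.6+51.6)/2 × 3 = 247.8
  [11.5→13.5]: (51.6+30.5)/2 × 2 = 82.1
  Sum = 2890.4 µg/L·hr
F = (AUC_ev/D_ev)/(AUC_iv/D_iv) = (2890.4/150)/(4540/150) = 19.2693/30.2667 = 0.6367

F = 0.637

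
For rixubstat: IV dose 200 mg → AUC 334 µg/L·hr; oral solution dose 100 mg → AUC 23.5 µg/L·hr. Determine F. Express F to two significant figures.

F = (AUC_ev / D_ev) / (AUC_iv / D_iv)
  = (23.5/100) / (334/200)
  = 0.235 / 1.67 = 0.1407

F = 0.14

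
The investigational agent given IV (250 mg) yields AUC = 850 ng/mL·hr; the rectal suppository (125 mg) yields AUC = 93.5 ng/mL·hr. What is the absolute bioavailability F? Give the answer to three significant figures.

F = (AUC_ev / D_ev) / (AUC_iv / D_iv)
  = (93.5/125) / (850/250)
  = 0.748 / 3.4 = 0.2200

F = 0.220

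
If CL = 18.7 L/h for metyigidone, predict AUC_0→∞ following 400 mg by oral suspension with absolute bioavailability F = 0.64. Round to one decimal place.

AUC = 13.7 mg/L·h

AUC_0→∞ = F × Dose / CL
        = 0.64 × 400 / 18.7 = 13.6898 mg/L·h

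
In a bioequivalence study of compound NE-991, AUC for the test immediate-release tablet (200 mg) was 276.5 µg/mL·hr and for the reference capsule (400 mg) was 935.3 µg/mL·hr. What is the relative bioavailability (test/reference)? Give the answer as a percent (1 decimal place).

F_rel = 59.1%

F_rel = (AUC_test/D_test) / (AUC_ref/D_ref)
      = (276.5/200) / (935.3/400)
      = 1.3825 / 2.33825 = 0.5913 = 59.13%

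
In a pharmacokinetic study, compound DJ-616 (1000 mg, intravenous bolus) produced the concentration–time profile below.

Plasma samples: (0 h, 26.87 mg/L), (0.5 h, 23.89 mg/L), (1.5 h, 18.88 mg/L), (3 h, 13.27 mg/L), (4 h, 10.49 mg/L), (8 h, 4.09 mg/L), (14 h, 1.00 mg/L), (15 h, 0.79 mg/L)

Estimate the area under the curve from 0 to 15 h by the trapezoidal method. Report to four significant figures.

Trapezoidal AUC_0→15:
  [0→0.5]: (26.87+23.89)/2 × 0.5 = 12.69
  [0.5→1.5]: (23.89+18.88)/2 × 1 = 21.385
  [1.5→3]: (18.88+13.27)/2 × 1.5 = 24.1125
  [3→4]: (13.27+10.49)/2 × 1 = 11.88
  [4→8]: (10.49+4.09)/2 × 4 = 29.16
  [8→14]: (4.09+1.00)/2 × 6 = 15.27
  [14→15]: (1.00+0.79)/2 × 1 = 0.895
  Sum = 115.3925 mg/L·h

AUC = 115.4 mg/L·h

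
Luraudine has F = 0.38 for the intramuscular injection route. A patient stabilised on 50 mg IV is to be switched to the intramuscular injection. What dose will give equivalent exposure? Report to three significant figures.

D_intramuscular = 132 mg

For equal systemic exposure: F × D_ev = D_iv
D_ev = D_iv / F = 50 / 0.38 = 131.579 mg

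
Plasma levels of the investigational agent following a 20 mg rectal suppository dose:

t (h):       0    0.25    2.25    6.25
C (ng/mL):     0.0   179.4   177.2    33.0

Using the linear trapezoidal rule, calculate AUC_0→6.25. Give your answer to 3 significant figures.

AUC = 799 ng/mL·h

Trapezoidal AUC_0→6.25:
  [0→0.25]: (0.0+179.4)/2 × 0.25 = 22.425
  [0.25→2.25]: (179.4+177.2)/2 × 2 = 356.6
  [2.25→6.25]: (177.2+33.0)/2 × 4 = 420.4
  Sum = 799.425 ng/mL·h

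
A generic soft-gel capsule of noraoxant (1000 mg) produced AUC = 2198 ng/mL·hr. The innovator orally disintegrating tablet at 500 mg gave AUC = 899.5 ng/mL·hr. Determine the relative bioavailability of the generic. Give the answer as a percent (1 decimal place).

F_rel = 122.2%

F_rel = (AUC_test/D_test) / (AUC_ref/D_ref)
      = (2198/1000) / (899.5/500)
      = 2.198 / 1.799 = 1.2218 = 122.18%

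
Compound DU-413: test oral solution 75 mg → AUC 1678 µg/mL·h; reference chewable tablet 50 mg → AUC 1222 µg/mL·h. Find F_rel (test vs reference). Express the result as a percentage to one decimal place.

F_rel = (AUC_test/D_test) / (AUC_ref/D_ref)
      = (1678/75) / (1222/50)
      = 22.3733 / 24.44 = 0.9154 = 91.54%

F_rel = 91.5%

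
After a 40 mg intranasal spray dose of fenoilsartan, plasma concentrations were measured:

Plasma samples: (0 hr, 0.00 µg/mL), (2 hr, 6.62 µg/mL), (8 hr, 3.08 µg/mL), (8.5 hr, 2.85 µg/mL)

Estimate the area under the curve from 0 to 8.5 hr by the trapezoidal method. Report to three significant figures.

Trapezoidal AUC_0→8.5:
  [0→2]: (0.00+6.62)/2 × 2 = 6.62
  [2→8]: (6.62+3.08)/2 × 6 = 29.1
  [8→8.5]: (3.08+2.85)/2 × 0.5 = 1.4825
  Sum = 37.2025 µg/mL·hr

AUC = 37.2 µg/mL·hr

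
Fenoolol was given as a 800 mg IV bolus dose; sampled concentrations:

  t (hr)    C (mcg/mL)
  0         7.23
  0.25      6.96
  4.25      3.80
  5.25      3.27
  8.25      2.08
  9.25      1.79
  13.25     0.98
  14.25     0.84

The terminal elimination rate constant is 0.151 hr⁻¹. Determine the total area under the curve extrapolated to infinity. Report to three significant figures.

AUC = 48.8 mcg/mL·hr

Trapezoidal AUC_0→14.25:
  [0→0.25]: (7.23+6.96)/2 × 0.25 = 1.77375
  [0.25→4.25]: (6.96+3.80)/2 × 4 = 21.52
  [4.25→5.25]: (3.80+3.27)/2 × 1 = 3.535
  [5.25→8.25]: (3.27+2.08)/2 × 3 = 8.025
  [8.25→9.25]: (2.08+1.79)/2 × 1 = 1.935
  [9.25→13.25]: (1.79+0.98)/2 × 4 = 5.54
  [13.25→14.25]: (0.98+0.84)/2 × 1 = 0.91
  Sum = 43.23875 mcg/mL·hr
Extrapolated tail: C_last / k_e = 0.84 / 0.151 = 5.563
AUC_0→∞ = 43.23875 + 5.563 = 48.80175 mcg/mL·hr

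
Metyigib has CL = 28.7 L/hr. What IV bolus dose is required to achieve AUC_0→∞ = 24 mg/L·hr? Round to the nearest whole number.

Dose = 689 mg

Dose_iv = CL × AUC_0→∞
     = 28.7 × 24 = 688.8 mg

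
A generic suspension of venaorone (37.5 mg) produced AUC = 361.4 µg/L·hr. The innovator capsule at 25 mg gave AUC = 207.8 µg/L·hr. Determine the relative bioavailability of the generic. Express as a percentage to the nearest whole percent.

F_rel = 116%

F_rel = (AUC_test/D_test) / (AUC_ref/D_ref)
      = (361.4/37.5) / (207.8/25)
      = 9.63733 / 8.312 = 1.1594 = 115.94%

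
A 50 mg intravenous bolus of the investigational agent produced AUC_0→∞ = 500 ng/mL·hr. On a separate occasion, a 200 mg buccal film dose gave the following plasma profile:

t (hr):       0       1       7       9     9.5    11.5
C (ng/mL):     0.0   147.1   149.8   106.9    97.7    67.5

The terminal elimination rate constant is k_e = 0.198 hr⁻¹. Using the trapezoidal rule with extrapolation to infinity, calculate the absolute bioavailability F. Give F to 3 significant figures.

Trapezoidal AUC_0→11.5 (buccal film):
  [0→1]: (0.0+147.1)/2 × 1 = 73.55
  [1→7]: (147.1+149.8)/2 × 6 = 890.7
  [7→9]: (149.8+106.9)/2 × 2 = 256.7
  [9→9.5]: (106.9+97.7)/2 × 0.5 = 51.15
  [9.5→11.5]: (97.7+67.5)/2 × 2 = 165.2
  Sum = 1437.3 ng/mL·hr
Tail: C_last/k_e = 67.5/0.198 = 340.909
AUC_0→∞ (buccal film) = 1437.3 + 340.909 = 1778.209 ng/mL·hr
F = (AUC_ev/D_ev)/(AUC_iv/D_iv) = (1778.209/200)/(500/50) = 8.891045/10 = 0.8891

F = 0.889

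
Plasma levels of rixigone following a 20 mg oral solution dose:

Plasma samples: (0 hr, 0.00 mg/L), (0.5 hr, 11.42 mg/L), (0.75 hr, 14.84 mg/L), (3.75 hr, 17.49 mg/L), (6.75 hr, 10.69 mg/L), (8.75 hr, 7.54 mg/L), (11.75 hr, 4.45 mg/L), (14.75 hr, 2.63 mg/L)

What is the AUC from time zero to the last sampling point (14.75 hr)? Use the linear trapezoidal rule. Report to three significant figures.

AUC = 144 mg/L·hr

Trapezoidal AUC_0→14.75:
  [0→0.5]: (0.00+11.42)/2 × 0.5 = 2.855
  [0.5→0.75]: (11.42+14.84)/2 × 0.25 = 3.2825
  [0.75→3.75]: (14.84+17.49)/2 × 3 = 48.495
  [3.75→6.75]: (17.49+10.69)/2 × 3 = 42.27
  [6.75→8.75]: (10.69+7.54)/2 × 2 = 18.23
  [8.75→11.75]: (7.54+4.45)/2 × 3 = 17.985
  [11.75→14.75]: (4.45+2.63)/2 × 3 = 10.62
  Sum = 143.7375 mg/L·hr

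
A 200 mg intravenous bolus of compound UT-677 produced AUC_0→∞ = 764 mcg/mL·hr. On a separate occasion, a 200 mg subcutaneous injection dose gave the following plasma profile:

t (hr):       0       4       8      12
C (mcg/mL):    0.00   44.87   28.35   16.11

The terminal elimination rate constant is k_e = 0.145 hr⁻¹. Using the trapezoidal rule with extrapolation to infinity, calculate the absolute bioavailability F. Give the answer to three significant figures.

Trapezoidal AUC_0→12 (subcutaneous injection):
  [0→4]: (0.00+44.87)/2 × 4 = 89.74
  [4→8]: (44.87+28.35)/2 × 4 = 146.44
  [8→12]: (28.35+16.11)/2 × 4 = 88.92
  Sum = 325.1 mcg/mL·hr
Tail: C_last/k_e = 16.11/0.145 = 111.103
AUC_0→∞ (subcutaneous injection) = 325.1 + 111.103 = 436.203 mcg/mL·hr
F = (AUC_ev/D_ev)/(AUC_iv/D_iv) = (436.203/200)/(764/200) = 2.181015/3.82 = 0.5709

F = 0.571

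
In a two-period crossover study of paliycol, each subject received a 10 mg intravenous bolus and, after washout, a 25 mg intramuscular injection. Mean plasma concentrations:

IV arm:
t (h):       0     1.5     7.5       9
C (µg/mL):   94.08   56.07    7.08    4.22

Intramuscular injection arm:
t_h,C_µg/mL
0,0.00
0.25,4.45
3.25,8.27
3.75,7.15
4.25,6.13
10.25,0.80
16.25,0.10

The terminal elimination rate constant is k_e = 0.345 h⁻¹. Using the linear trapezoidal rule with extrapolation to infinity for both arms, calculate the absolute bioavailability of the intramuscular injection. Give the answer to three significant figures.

Trapezoidal AUC_0→9 (IV):
  [0→1.5]: (94.08+56.07)/2 × 1.5 = 112.6125
  [1.5→7.5]: (56.07+7.08)/2 × 6 = 189.45
  [7.5→9]: (7.08+4.22)/2 × 1.5 = 8.475
  Sum = 310.5375 µg/mL·h
IV tail: 4.22/0.345 = 12.232; AUC_iv,0→∞ = 310.5375 + 12.232 = 322.7695 µg/mL·h
Trapezoidal AUC_0→16.25 (intramuscular injection):
  [0→0.25]: (0.00+4.45)/2 × 0.25 = 0.55625
  [0.25→3.25]: (4.45+8.27)/2 × 3 = 19.08
  [3.25→3.75]: (8.27+7.15)/2 × 0.5 = 3.855
  [3.75→4.25]: (7.15+6.13)/2 × 0.5 = 3.32
  [4.25→10.25]: (6.13+0.80)/2 × 6 = 20.79
  [10.25→16.25]: (0.80+0.10)/2 × 6 = 2.7
  Sum = 50.30125 µg/mL·h
intramuscular injection tail: 0.10/0.345 = 0.290; AUC_ev,0→∞ = 50.30125 + 0.290 = 50.59125 µg/mL·h
F = (AUC_ev/D_ev)/(AUC_iv/D_iv) = (50.59125/25)/(322.7695/10) = 2.02365/32.27695 = 0.0627

F = 0.0627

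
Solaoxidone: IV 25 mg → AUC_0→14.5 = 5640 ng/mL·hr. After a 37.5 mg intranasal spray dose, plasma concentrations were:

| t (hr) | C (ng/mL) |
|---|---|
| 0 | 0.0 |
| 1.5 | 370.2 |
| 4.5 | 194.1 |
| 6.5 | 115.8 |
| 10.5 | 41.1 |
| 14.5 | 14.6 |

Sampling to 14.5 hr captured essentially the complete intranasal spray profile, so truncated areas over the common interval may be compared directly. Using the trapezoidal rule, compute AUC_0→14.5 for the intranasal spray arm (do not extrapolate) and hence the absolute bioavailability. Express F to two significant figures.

F = 0.22

Trapezoidal AUC_0→14.5 (intranasal spray):
  [0→1.5]: (0.0+370.2)/2 × 1.5 = 277.65
  [1.5→4.5]: (370.2+194.1)/2 × 3 = 846.45
  [4.5→6.5]: (194.1+115.8)/2 × 2 = 309.9
  [6.5→10.5]: (115.8+41.1)/2 × 4 = 313.8
  [10.5→14.5]: (41.1+14.6)/2 × 4 = 111.4
  Sum = 1859.2 ng/mL·hr
F = (AUC_ev/D_ev)/(AUC_iv/D_iv) = (1859.2/37.5)/(5640/25) = 49.5787/225.6 = 0.2198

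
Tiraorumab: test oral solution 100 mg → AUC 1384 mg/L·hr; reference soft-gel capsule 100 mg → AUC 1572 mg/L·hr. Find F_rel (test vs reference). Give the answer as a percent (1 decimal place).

F_rel = 88.0%

F_rel = (AUC_test/D_test) / (AUC_ref/D_ref)
      = (1384/100) / (1572/100)
      = 13.84 / 15.72 = 0.8804 = 88.04%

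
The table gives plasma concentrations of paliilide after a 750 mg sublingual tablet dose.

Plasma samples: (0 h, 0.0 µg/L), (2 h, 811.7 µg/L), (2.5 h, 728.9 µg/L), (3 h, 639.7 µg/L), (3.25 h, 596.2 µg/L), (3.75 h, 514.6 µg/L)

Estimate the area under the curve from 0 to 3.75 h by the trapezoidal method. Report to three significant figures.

Trapezoidal AUC_0→3.75:
  [0→2]: (0.0+811.7)/2 × 2 = 811.7
  [2→2.5]: (811.7+728.9)/2 × 0.5 = 385.15
  [2.5→3]: (728.9+639.7)/2 × 0.5 = 342.15
  [3→3.25]: (639.7+596.2)/2 × 0.25 = 154.4875
  [3.25→3.75]: (596.2+514.6)/2 × 0.5 = 277.7
  Sum = 1971.1875 µg/L·h

AUC = 1970 µg/L·h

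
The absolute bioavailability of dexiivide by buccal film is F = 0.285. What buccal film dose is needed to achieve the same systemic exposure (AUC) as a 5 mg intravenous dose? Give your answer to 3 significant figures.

For equal systemic exposure: F × D_ev = D_iv
D_ev = D_iv / F = 5 / 0.285 = 17.5439 mg

D_buccal = 17.5 mg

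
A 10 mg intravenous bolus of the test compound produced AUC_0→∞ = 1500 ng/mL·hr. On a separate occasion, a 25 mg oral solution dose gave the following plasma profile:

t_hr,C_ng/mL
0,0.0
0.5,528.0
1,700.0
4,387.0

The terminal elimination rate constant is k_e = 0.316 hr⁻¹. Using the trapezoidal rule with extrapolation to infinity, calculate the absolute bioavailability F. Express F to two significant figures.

Trapezoidal AUC_0→4 (oral solution):
  [0→0.5]: (0.0+528.0)/2 × 0.5 = 132.0
  [0.5→1]: (528.0+700.0)/2 × 0.5 = 307.0
  [1→4]: (700.0+387.0)/2 × 3 = 1630.5
  Sum = 2069.5 ng/mL·hr
Tail: C_last/k_e = 387.0/0.316 = 1224.684
AUC_0→∞ (oral solution) = 2069.5 + 1224.684 = 3294.184 ng/mL·hr
F = (AUC_ev/D_ev)/(AUC_iv/D_iv) = (3294.184/25)/(1500/10) = 131.76736/150 = 0.8784

F = 0.88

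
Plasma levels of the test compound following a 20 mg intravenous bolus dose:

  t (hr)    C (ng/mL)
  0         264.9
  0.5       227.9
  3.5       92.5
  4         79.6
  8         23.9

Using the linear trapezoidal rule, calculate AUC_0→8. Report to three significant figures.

AUC = 854 ng/mL·hr

Trapezoidal AUC_0→8:
  [0→0.5]: (264.9+227.9)/2 × 0.5 = 123.2
  [0.5→3.5]: (227.9+92.5)/2 × 3 = 480.6
  [3.5→4]: (92.5+79.6)/2 × 0.5 = 43.025
  [4→8]: (79.6+23.9)/2 × 4 = 207.0
  Sum = 853.825 ng/mL·hr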